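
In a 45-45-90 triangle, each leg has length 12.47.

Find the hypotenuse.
In a 45-45-90 triangle the sides are in ratio 1 : 1 : √2, so hypotenuse = leg·√2.
Hypotenuse = 12.47·√2 ≈ 12.47·1.41421 ≈ 17.6352

Hypotenuse = 12.47√2 = 17.64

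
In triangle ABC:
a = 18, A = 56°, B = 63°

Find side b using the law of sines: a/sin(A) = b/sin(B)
a/sin(A) = b/sin(B)  ⇒  b = a·sin(B)/sin(A) = 18·sin(63°)/sin(56°)
sin(63°) ≈ 0.891007, sin(56°) ≈ 0.829038
b ≈ 18·0.891007/0.829038 ≈ 16.0381/0.829038 ≈ 19.3455

b = 19.35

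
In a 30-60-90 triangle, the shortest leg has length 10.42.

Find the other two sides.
In a 30-60-90 triangle the sides are in ratio 1 : √3 : 2 (short leg : long leg : hypotenuse).
Long leg = 10.42·√3 ≈ 10.42·1.73205 ≈ 18.048
Hypotenuse = 2·10.42 = 20.84

Long leg = 10.42√3 = 18.05, Hypotenuse = 20.84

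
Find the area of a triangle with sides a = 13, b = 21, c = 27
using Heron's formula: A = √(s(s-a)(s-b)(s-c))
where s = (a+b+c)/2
s = (13 + 21 + 27)/2 = 61/2 = 30.5
s − a = 17.5, s − b = 9.5, s − c = 3.5
s(s−a)(s−b)(s−c) = 30.5·17.5·9.5·3.5 = 17747.1875
Area = √17747.1875 ≈ 133.219

s = 30.5, Area = 133.2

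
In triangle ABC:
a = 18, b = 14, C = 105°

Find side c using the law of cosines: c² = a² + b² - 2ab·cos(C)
c² = 18² + 14² − 2·18·14·cos(105°)
cos(105°) ≈ -0.258819
c² ≈ 324 + 196 − 504·(-0.258819) ≈ 520 + 130.445 ≈ 650.445
c ≈ √650.445 ≈ 25.5038

c = 25.5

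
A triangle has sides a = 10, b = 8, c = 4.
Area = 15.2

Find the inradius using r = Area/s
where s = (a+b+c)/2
s = (10 + 8 + 4)/2 = 22/2 = 11
r = Area/s = 15.2/11 ≈ 1.38182

r = 1.382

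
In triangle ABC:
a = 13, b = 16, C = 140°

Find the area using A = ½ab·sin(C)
A = ½·a·b·sin(C) = ½·13·16·sin(140°)
sin(140°) ≈ 0.642788
A ≈ ½·208·0.642788 = 104·0.642788 ≈ 66.8499

Area = 66.85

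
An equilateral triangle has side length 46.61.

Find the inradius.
r = Area/s with s the semi-perimeter.
Area = (√3/4)·46.61² = (√3/4)·2172.4921 ≈ 0.433013·2172.4921 ≈ 940.717
s = 3·46.61/2 = 69.915
r ≈ 940.717/69.915 ≈ 13.4551
(Equivalently r = side/(2√3) = 46.61/3.4641 ≈ 13.4551.)

r = 13.46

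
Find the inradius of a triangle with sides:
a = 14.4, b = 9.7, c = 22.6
r = Area/s where s is the semi-perimeter.
s = (14.4 + 9.7 + 22.6)/2 = 46.7/2 = 23.35
Area = √(s(s−a)(s−b)(s−c)) = √(23.35·8.95·13.65·0.75) ≈ √2139.46 ≈ 46.2543
r ≈ 46.2543/23.35 ≈ 1.98091

r = 1.981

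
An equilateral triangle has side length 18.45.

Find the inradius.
r = Area/s with s the semi-perimeter.
Area = (√3/4)·18.45² = (√3/4)·340.4025 ≈ 0.433013·340.4025 ≈ 147.399
s = 3·18.45/2 = 27.675
r ≈ 147.399/27.675 ≈ 5.32606
(Equivalently r = side/(2√3) = 18.45/3.4641 ≈ 5.32606.)

r = 5.326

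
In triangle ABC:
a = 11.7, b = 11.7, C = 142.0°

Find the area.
Two sides and the included angle (SAS): A = ½·a·b·sin(C) = ½·11.7·11.7·sin(142.0°)
sin(142.0°) ≈ 0.615661
A ≈ ½·136.89·0.615661 = 68.445·0.615661 ≈ 42.1389

Area = 42.14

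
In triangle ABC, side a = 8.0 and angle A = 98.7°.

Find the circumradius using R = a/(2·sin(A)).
R = a/(2·sin(A)) = 8.0/(2·sin(98.7°))
sin(98.7°) ≈ 0.988494
R ≈ 8.0/(2·0.988494) = 8.0/1.97699 ≈ 4.04656

R = 4.047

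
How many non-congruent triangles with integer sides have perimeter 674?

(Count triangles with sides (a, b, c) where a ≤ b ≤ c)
Let a ≤ b ≤ c with a + b + c = 674. The only binding inequality is a + b > c, i.e. 674 − c > c, so c < 674/2; and c ≥ 674/3 since c is the largest side.
So 225 ≤ c ≤ 336. For each c, b runs from ⌈(674 − c)/2⌉ up to c (then a = 674 − b − c satisfies 1 ≤ a ≤ b automatically), giving c − ⌈(674 − c)/2⌉ + 1 choices.
Summing over c: 1 + 3 + 4 + 6 + … + 166 + 168  (112 terms, c = 225, …, 336) = 9464
Check (closed form: nearest integer to p²/48 for even p, (p+3)²/48 for odd p): 674²/48 = 454276/48 ≈ 9464.08 → 9464

9464 triangles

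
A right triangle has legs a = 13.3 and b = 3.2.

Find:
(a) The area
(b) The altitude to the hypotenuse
(a) The legs are perpendicular, so Area = ½·a·b = ½·13.3·3.2 = ½·42.56 = 21.28
(b) Hypotenuse c = √(a² + b²) = √(176.89 + 10.24) = √187.13 ≈ 13.6795
    Area = ½·c·h_c  ⇒  h_c = 2·Area/c = 42.56/13.6795 ≈ 3.11121

Area = 21.28, h_c = 3.111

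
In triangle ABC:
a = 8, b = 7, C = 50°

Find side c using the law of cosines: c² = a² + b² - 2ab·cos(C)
c² = 8² + 7² − 2·8·7·cos(50°)
cos(50°) ≈ 0.642788
c² ≈ 64 + 49 − 112·(0.642788) ≈ 113 − 71.9922 ≈ 41.0078
c ≈ √41.0078 ≈ 6.40373

c = 6.404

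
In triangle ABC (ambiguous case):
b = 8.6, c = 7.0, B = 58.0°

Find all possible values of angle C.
b/sin(B) = c/sin(C)  ⇒  sin(C) = c·sin(B)/b = 7.0·sin(58.0°)/8.6
sin(58.0°) ≈ 0.848048
sin(C) ≈ 7.0·0.848048/8.6 ≈ 5.93634/8.6 ≈ 0.690272
Candidate 1: C₁ = arcsin(0.690272) ≈ 43.6516°  →  A = 180° − 58.0° − 43.6516° ≈ 78.3484° > 0, valid
Candidate 2: C₂ = 180° − C₁ ≈ 136.348°  →  A = 180° − 58.0° − 136.348° ≈ -14.3484° ≤ 0, not a valid triangle

C = 43.65° (one solution)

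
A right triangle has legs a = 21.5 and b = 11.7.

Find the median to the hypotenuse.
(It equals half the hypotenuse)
Hypotenuse c = √(a² + b²) = √(462.25 + 136.89) = √599.14 ≈ 24.4773
Median to hypotenuse = c/2 ≈ 24.4773/2 ≈ 12.2387

Median = 12.24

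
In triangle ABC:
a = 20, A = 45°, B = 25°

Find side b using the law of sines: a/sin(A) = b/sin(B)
a/sin(A) = b/sin(B)  ⇒  b = a·sin(B)/sin(A) = 20·sin(25°)/sin(45°)
sin(25°) ≈ 0.422618, sin(45°) ≈ 0.707107
b ≈ 20·0.422618/0.707107 ≈ 8.45237/0.707107 ≈ 11.9534

b = 11.95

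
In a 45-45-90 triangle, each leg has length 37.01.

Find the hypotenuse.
In a 45-45-90 triangle the sides are in ratio 1 : 1 : √2, so hypotenuse = leg·√2.
Hypotenuse = 37.01·√2 ≈ 37.01·1.41421 ≈ 52.34

Hypotenuse = 37.01√2 = 52.34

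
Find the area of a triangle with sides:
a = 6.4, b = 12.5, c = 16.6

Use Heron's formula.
s = (6.4 + 12.5 + 16.6)/2 = 35.5/2 = 17.75
s − a = 11.35, s − b = 5.25, s − c = 1.15
s(s−a)(s−b)(s−c) = 17.75·11.35·5.25·1.15 ≈ 1216.33
Area = √1216.33 ≈ 34.8759

Area = 34.88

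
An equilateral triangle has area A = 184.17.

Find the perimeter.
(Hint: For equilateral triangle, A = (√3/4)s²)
A = (√3/4)s²  ⇒  s² = 4A/√3 = 4·184.17/√3 = 736.68/1.73205 ≈ 425.322
s ≈ √425.322 ≈ 20.6233
Perimeter = 3s ≈ 3·20.6233 ≈ 61.87

Perimeter = 61.87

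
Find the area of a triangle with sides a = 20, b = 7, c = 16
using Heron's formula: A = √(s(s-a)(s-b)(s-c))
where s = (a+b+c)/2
s = (20 + 7 + 16)/2 = 43/2 = 21.5
s − a = 1.5, s − b = 14.5, s − c = 5.5
s(s−a)(s−b)(s−c) = 21.5·1.5·14.5·5.5 = 2571.9375
Area = √2571.9375 ≈ 50.7143

s = 21.5, Area = 50.71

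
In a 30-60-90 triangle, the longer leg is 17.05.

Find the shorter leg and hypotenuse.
In a 30-60-90 triangle the sides are in ratio 1 : √3 : 2, so short leg = long leg/√3 and hypotenuse = 2·(short leg).
Short leg = 17.05/√3 ≈ 17.05/1.73205 ≈ 9.84382
Hypotenuse = 2·9.84382 ≈ 19.6876

Short leg = 9.844, Hypotenuse = 19.69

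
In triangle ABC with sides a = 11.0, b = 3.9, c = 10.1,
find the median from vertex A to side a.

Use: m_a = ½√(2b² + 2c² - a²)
m_a = ½√(2·3.9² + 2·10.1² − 11.0²) = ½√(2·15.21 + 2·102.01 − 121) = ½√(30.42 + 204.02 − 121) = ½√113.44
√113.44 ≈ 10.6508, so m_a ≈ 5.32541

m_a = 5.325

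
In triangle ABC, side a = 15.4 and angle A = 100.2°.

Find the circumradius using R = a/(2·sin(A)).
R = a/(2·sin(A)) = 15.4/(2·sin(100.2°))
sin(100.2°) ≈ 0.984196
R ≈ 15.4/(2·0.984196) = 15.4/1.96839 ≈ 7.82365

R = 7.824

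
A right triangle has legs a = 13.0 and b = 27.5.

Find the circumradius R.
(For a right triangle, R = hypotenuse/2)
Hypotenuse c = √(a² + b²) = √(169 + 756.25) = √925.25 ≈ 30.4179
R = c/2 ≈ 30.4179/2 ≈ 15.209

R = 15.21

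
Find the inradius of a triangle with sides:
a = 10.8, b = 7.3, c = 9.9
r = Area/s where s is the semi-perimeter.
s = (10.8 + 7.3 + 9.9)/2 = 28/2 = 14
Area = √(s(s−a)(s−b)(s−c)) = √(14·3.2·6.7·4.1) ≈ √1230.66 ≈ 35.0807
r ≈ 35.0807/14 ≈ 2.50576

r = 2.506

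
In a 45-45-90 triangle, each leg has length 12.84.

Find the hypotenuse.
In a 45-45-90 triangle the sides are in ratio 1 : 1 : √2, so hypotenuse = leg·√2.
Hypotenuse = 12.84·√2 ≈ 12.84·1.41421 ≈ 18.1585

Hypotenuse = 12.84√2 = 18.16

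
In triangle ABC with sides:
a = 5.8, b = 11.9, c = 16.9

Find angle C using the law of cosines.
c² = a² + b² − 2ab·cos(C)  ⇒  cos(C) = (a² + b² − c²)/(2ab)
cos(C) = (5.8² + 11.9² − 16.9²)/(2·5.8·11.9) = (33.64 + 141.61 − 285.61)/138.04 = -110.36/138.04 ≈ -0.799478
C = arccos(-0.799478) ≈ 143.08°

C = 143.1°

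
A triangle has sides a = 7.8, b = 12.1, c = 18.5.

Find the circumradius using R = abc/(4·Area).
First find the area with Heron's formula.
s = (7.8 + 12.1 + 18.5)/2 = 19.2
Area = √(s(s−a)(s−b)(s−c)) = √(19.2·11.4·7.1·0.7) ≈ √1087.83 ≈ 32.9823
abc = 7.8·12.1·18.5 = 1746.03
R = abc/(4·Area) ≈ 1746.03/(4·32.9823) = 1746.03/131.929 ≈ 13.2346

R = 13.23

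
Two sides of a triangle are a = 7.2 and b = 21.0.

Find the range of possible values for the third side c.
Triangle inequality: |a − b| < c < a + b
|a − b| = |7.2 − 21.0| = 13.8
a + b = 7.2 + 21.0 = 28.2

13.8 < c < 28.2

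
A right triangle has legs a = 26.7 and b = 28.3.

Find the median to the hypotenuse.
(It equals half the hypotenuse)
Hypotenuse c = √(a² + b²) = √(712.89 + 800.89) = √1513.78 ≈ 38.9073
Median to hypotenuse = c/2 ≈ 38.9073/2 ≈ 19.4537

Median = 19.45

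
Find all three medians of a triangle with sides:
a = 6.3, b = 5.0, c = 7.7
Median formula: m_a = ½√(2b² + 2c² − a²) (and cyclically). a² = 39.69, b² = 25, c² = 59.29.
m_a = ½√(2·25 + 2·59.29 − 39.69) = ½√128.89 ≈ ½·11.353 ≈ 5.67649
m_b = ½√(2·39.69 + 2·59.29 − 25) = ½√172.96 ≈ ½·13.1514 ≈ 6.57571
m_c = ½√(2·39.69 + 2·25 − 59.29) = ½√70.09 ≈ ½·8.37198 ≈ 4.18599

m_a = 5.676, m_b = 6.576, m_c = 4.186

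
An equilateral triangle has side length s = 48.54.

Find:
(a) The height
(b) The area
(a) The height splits the triangle into two 30-60-90 halves: h = s·√3/2 = 48.54·1.73205/2 ≈ 84.0737/2 ≈ 42.0369
(b) Area = (√3/4)·s² = (√3/4)·48.54² = (√3/4)·2356.1316 ≈ 0.433013·2356.1316 ≈ 1020.23

Height = 42.04, Area = 1020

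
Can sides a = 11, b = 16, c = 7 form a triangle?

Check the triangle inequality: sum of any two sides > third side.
a + b vs c: 11 + 16 = 27 > 7  ✓
a + c vs b: 11 + 7 = 18 > 16  ✓
b + c vs a: 16 + 7 = 23 > 11  ✓

Yes, triangle inequality satisfied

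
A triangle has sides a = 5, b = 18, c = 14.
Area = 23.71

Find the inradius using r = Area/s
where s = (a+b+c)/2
s = (5 + 18 + 14)/2 = 37/2 = 18.5
r = Area/s = 23.71/18.5 ≈ 1.28162

r = 1.282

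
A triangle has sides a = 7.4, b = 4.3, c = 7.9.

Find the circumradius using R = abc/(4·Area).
First find the area with Heron's formula.
s = (7.4 + 4.3 + 7.9)/2 = 9.8
Area = √(s(s−a)(s−b)(s−c)) = √(9.8·2.4·5.5·1.9) ≈ √245.784 ≈ 15.6775
abc = 7.4·4.3·7.9 = 251.378
R = abc/(4·Area) ≈ 251.378/(4·15.6775) = 251.378/62.71 ≈ 4.00858

R = 4.009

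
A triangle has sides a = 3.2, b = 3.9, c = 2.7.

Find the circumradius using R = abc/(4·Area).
First find the area with Heron's formula.
s = (3.2 + 3.9 + 2.7)/2 = 4.9
Area = √(s(s−a)(s−b)(s−c)) = √(4.9·1.7·1·2.2) ≈ √18.326 ≈ 4.28089
abc = 3.2·3.9·2.7 = 33.696
R = abc/(4·Area) ≈ 33.696/(4·4.28089) = 33.696/17.1236 ≈ 1.96782

R = 1.968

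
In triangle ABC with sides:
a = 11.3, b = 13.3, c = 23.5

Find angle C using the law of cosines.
c² = a² + b² − 2ab·cos(C)  ⇒  cos(C) = (a² + b² − c²)/(2ab)
cos(C) = (11.3² + 13.3² − 23.5²)/(2·11.3·13.3) = (127.69 + 176.89 − 552.25)/300.58 = -247.67/300.58 ≈ -0.823974
C = arccos(-0.823974) ≈ 145.485°

C = 145.5°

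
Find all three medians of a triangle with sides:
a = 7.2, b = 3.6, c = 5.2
Median formula: m_a = ½√(2b² + 2c² − a²) (and cyclically). a² = 51.84, b² = 12.96, c² = 27.04.
m_a = ½√(2·12.96 + 2·27.04 − 51.84) = ½√28.16 ≈ ½·5.3066 ≈ 2.6533
m_b = ½√(2·51.84 + 2·27.04 − 12.96) = ½√144.8 ≈ ½·12.0333 ≈ 6.01664
m_c = ½√(2·51.84 + 2·12.96 − 27.04) = ½√102.56 ≈ ½·10.1272 ≈ 5.0636

m_a = 2.653, m_b = 6.017, m_c = 5.064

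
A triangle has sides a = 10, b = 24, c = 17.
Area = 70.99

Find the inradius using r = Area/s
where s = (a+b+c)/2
s = (10 + 24 + 17)/2 = 51/2 = 25.5
r = Area/s = 70.99/25.5 ≈ 2.78392

r = 2.784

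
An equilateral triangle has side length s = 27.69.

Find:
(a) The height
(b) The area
(a) The height splits the triangle into two 30-60-90 halves: h = s·√3/2 = 27.69·1.73205/2 ≈ 47.9605/2 ≈ 23.9802
(b) Area = (√3/4)·s² = (√3/4)·27.69² = (√3/4)·766.7361 ≈ 0.433013·766.7361 ≈ 332.006

Height = 23.98, Area = 332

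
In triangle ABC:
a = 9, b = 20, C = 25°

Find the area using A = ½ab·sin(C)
A = ½·a·b·sin(C) = ½·9·20·sin(25°)
sin(25°) ≈ 0.422618
A ≈ ½·180·0.422618 = 90·0.422618 ≈ 38.0356

Area = 38.04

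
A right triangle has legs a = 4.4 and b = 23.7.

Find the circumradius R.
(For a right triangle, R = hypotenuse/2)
Hypotenuse c = √(a² + b²) = √(19.36 + 561.69) = √581.05 ≈ 24.105
R = c/2 ≈ 24.105/2 ≈ 12.0525

R = 12.05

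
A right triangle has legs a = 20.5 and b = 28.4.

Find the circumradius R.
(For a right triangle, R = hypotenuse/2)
Hypotenuse c = √(a² + b²) = √(420.25 + 806.56) = √1226.81 ≈ 35.0258
R = c/2 ≈ 35.0258/2 ≈ 17.5129

R = 17.51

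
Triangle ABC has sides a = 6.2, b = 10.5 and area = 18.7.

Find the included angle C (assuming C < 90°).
Area = ½·a·b·sin(C)  ⇒  sin(C) = 2·Area/(a·b) = 2·18.7/(6.2·10.5) = 37.4/65.1 ≈ 0.574501
C = arcsin(0.574501) ≈ 35.0647° (taking the acute solution since C < 90°)

C = 35.06°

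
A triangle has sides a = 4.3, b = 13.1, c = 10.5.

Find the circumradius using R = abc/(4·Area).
First find the area with Heron's formula.
s = (4.3 + 13.1 + 10.5)/2 = 13.95
Area = √(s(s−a)(s−b)(s−c)) = √(13.95·9.65·0.85·3.45) ≈ √394.766 ≈ 19.8687
abc = 4.3·13.1·10.5 = 591.465
R = abc/(4·Area) ≈ 591.465/(4·19.8687) = 591.465/79.4749 ≈ 7.44216

R = 7.442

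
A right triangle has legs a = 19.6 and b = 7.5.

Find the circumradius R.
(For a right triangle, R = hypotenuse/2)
Hypotenuse c = √(a² + b²) = √(384.16 + 56.25) = √440.41 ≈ 20.9859
R = c/2 ≈ 20.9859/2 ≈ 10.493

R = 10.49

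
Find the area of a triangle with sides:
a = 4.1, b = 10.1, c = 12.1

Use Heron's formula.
s = (4.1 + 10.1 + 12.1)/2 = 26.3/2 = 13.15
s − a = 9.05, s − b = 3.05, s − c = 1.05
s(s−a)(s−b)(s−c) = 13.15·9.05·3.05·1.05 ≈ 381.122
Area = √381.122 ≈ 19.5223

Area = 19.52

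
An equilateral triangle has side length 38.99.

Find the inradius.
r = Area/s with s the semi-perimeter.
Area = (√3/4)·38.99² = (√3/4)·1520.2201 ≈ 0.433013·1520.2201 ≈ 658.275
s = 3·38.99/2 = 58.485
r ≈ 658.275/58.485 ≈ 11.2554
(Equivalently r = side/(2√3) = 38.99/3.4641 ≈ 11.2554.)

r = 11.26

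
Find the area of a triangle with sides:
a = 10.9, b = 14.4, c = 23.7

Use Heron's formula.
s = (10.9 + 14.4 + 23.7)/2 = 49/2 = 24.5
s − a = 13.6, s − b = 10.1, s − c = 0.8
s(s−a)(s−b)(s−c) = 24.5·13.6·10.1·0.8 ≈ 2692.26
Area = √2692.26 ≈ 51.887

Area = 51.89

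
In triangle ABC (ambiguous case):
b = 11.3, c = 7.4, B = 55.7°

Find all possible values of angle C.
b/sin(B) = c/sin(C)  ⇒  sin(C) = c·sin(B)/b = 7.4·sin(55.7°)/11.3
sin(55.7°) ≈ 0.826098
sin(C) ≈ 7.4·0.826098/11.3 ≈ 6.11313/11.3 ≈ 0.540985
Candidate 1: C₁ = arcsin(0.540985) ≈ 32.7507°  →  A = 180° − 55.7° − 32.7507° ≈ 91.5493° > 0, valid
Candidate 2: C₂ = 180° − C₁ ≈ 147.249°  →  A = 180° − 55.7° − 147.249° ≈ -22.9493° ≤ 0, not a valid triangle

C = 32.75° (one solution)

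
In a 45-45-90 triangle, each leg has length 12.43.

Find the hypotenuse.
In a 45-45-90 triangle the sides are in ratio 1 : 1 : √2, so hypotenuse = leg·√2.
Hypotenuse = 12.43·√2 ≈ 12.43·1.41421 ≈ 17.5787

Hypotenuse = 12.43√2 = 17.58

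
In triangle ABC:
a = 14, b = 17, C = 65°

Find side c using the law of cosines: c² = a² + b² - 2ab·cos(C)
c² = 14² + 17² − 2·14·17·cos(65°)
cos(65°) ≈ 0.422618
c² ≈ 196 + 289 − 476·(0.422618) ≈ 485 − 201.166 ≈ 283.834
c ≈ √283.834 ≈ 16.8474

c = 16.85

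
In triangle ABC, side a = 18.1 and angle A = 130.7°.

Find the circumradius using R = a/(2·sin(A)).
R = a/(2·sin(A)) = 18.1/(2·sin(130.7°))
sin(130.7°) ≈ 0.758134
R ≈ 18.1/(2·0.758134) = 18.1/1.51627 ≈ 11.9372

R = 11.94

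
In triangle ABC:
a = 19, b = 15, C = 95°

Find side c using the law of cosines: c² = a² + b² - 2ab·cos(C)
c² = 19² + 15² − 2·19·15·cos(95°)
cos(95°) ≈ -0.0871557
c² ≈ 361 + 225 − 570·(-0.0871557) ≈ 586 + 49.6788 ≈ 635.679
c ≈ √635.679 ≈ 25.2127

c = 25.21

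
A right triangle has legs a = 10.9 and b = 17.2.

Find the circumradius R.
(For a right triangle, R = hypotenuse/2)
Hypotenuse c = √(a² + b²) = √(118.81 + 295.84) = √414.65 ≈ 20.363
R = c/2 ≈ 20.363/2 ≈ 10.1815

R = 10.18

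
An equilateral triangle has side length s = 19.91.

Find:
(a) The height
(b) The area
(a) The height splits the triangle into two 30-60-90 halves: h = s·√3/2 = 19.91·1.73205/2 ≈ 34.4851/2 ≈ 17.2426
(b) Area = (√3/4)·s² = (√3/4)·19.91² = (√3/4)·396.4081 ≈ 0.433013·396.4081 ≈ 171.65

Height = 17.24, Area = 171.6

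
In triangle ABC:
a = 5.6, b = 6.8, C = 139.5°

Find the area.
Two sides and the included angle (SAS): A = ½·a·b·sin(C) = ½·5.6·6.8·sin(139.5°)
sin(139.5°) ≈ 0.649448
A ≈ ½·38.08·0.649448 = 19.04·0.649448 ≈ 12.3655

Area = 12.37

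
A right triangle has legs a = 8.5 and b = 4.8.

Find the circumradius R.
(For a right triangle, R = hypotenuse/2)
Hypotenuse c = √(a² + b²) = √(72.25 + 23.04) = √95.29 ≈ 9.76166
R = c/2 ≈ 9.76166/2 ≈ 4.88083

R = 4.881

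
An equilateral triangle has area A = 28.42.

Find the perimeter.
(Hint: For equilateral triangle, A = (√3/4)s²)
A = (√3/4)s²  ⇒  s² = 4A/√3 = 4·28.42/√3 = 113.68/1.73205 ≈ 65.6332
s ≈ √65.6332 ≈ 8.10143
Perimeter = 3s ≈ 3·8.10143 ≈ 24.3043

Perimeter = 24.3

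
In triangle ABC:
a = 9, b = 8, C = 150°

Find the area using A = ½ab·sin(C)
A = ½·a·b·sin(C) = ½·9·8·sin(150°)
sin(150°) ≈ 0.5
A ≈ ½·72·0.5 = 36·0.5 ≈ 18

Area = 18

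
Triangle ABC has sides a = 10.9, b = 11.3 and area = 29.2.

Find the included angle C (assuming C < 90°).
Area = ½·a·b·sin(C)  ⇒  sin(C) = 2·Area/(a·b) = 2·29.2/(10.9·11.3) = 58.4/123.17 ≈ 0.474141
C = arcsin(0.474141) ≈ 28.3035° (taking the acute solution since C < 90°)

C = 28.3°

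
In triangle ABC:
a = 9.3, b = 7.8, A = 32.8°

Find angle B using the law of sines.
a/sin(A) = b/sin(B)  ⇒  sin(B) = b·sin(A)/a = 7.8·sin(32.8°)/9.3
sin(32.8°) ≈ 0.541708
sin(B) ≈ 7.8·0.541708/9.3 ≈ 4.22532/9.3 ≈ 0.454336
B = arcsin(0.454336) ≈ 27.0222°
(Since b ≤ a we need B ≤ A, so the obtuse alternative 180° − 27.0222° ≈ 152.978° is rejected.)

B = 27.02°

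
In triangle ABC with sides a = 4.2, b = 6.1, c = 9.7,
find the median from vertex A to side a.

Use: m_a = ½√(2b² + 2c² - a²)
m_a = ½√(2·6.1² + 2·9.7² − 4.2²) = ½√(2·37.21 + 2·94.09 − 17.64) = ½√(74.42 + 188.18 − 17.64) = ½√244.96
√244.96 ≈ 15.6512, so m_a ≈ 7.8256

m_a = 7.826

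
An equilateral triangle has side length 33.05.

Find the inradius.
r = Area/s with s the semi-perimeter.
Area = (√3/4)·33.05² = (√3/4)·1092.3025 ≈ 0.433013·1092.3025 ≈ 472.981
s = 3·33.05/2 = 49.575
r ≈ 472.981/49.575 ≈ 9.54071
(Equivalently r = side/(2√3) = 33.05/3.4641 ≈ 9.54071.)

r = 9.541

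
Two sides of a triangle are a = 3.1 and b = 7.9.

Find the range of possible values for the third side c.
Triangle inequality: |a − b| < c < a + b
|a − b| = |3.1 − 7.9| = 4.8
a + b = 3.1 + 7.9 = 11

4.8 < c < 11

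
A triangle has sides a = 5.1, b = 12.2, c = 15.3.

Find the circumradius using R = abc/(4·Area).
First find the area with Heron's formula.
s = (5.1 + 12.2 + 15.3)/2 = 16.3
Area = √(s(s−a)(s−b)(s−c)) = √(16.3·11.2·4.1·1) ≈ √748.496 ≈ 27.3587
abc = 5.1·12.2·15.3 = 951.966
R = abc/(4·Area) ≈ 951.966/(4·27.3587) = 951.966/109.435 ≈ 8.69895

R = 8.699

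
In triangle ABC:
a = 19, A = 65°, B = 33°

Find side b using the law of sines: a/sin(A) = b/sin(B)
a/sin(A) = b/sin(B)  ⇒  b = a·sin(B)/sin(A) = 19·sin(33°)/sin(65°)
sin(33°) ≈ 0.544639, sin(65°) ≈ 0.906308
b ≈ 19·0.544639/0.906308 ≈ 10.3481/0.906308 ≈ 11.4179

b = 11.42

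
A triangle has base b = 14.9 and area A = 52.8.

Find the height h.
A = ½·b·h  ⇒  h = 2A/b = 2·52.8/14.9 = 105.6/14.9 ≈ 7.08725

h = 7.087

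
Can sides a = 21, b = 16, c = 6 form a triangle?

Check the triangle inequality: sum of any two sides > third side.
a + b vs c: 21 + 16 = 37 > 6  ✓
a + c vs b: 21 + 6 = 27 > 16  ✓
b + c vs a: 16 + 6 = 22 > 21  ✓

Yes, triangle inequality satisfied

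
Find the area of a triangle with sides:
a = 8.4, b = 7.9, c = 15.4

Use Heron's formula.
s = (8.4 + 7.9 + 15.4)/2 = 31.7/2 = 15.85
s − a = 7.45, s − b = 7.95, s − c = 0.45
s(s−a)(s−b)(s−c) = 15.85·7.45·7.95·0.45 ≈ 422.44
Area = √422.44 ≈ 20.5533

Area = 20.55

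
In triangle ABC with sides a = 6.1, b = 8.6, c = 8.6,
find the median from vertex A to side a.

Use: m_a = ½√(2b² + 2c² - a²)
m_a = ½√(2·8.6² + 2·8.6² − 6.1²) = ½√(2·73.96 + 2·73.96 − 37.21) = ½√(147.92 + 147.92 − 37.21) = ½√258.63
√258.63 ≈ 16.082, so m_a ≈ 8.04099

m_a = 8.041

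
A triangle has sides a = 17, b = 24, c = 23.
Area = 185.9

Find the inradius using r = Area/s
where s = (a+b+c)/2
s = (17 + 24 + 23)/2 = 64/2 = 32
r = Area/s = 185.9/32 ≈ 5.80938

r = 5.809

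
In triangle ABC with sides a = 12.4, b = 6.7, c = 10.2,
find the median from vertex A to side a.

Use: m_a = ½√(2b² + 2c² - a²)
m_a = ½√(2·6.7² + 2·10.2² − 12.4²) = ½√(2·44.89 + 2·104.04 − 153.76) = ½√(89.78 + 208.08 − 153.76) = ½√144.1
√144.1 ≈ 12.0042, so m_a ≈ 6.00208

m_a = 6.002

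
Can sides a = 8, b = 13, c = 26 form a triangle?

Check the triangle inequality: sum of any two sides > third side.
a + b vs c: 8 + 13 = 21 ≤ 26  ✗
a + c vs b: 8 + 26 = 34 > 13  ✓
b + c vs a: 13 + 26 = 39 > 8  ✓

No: 8 + 13 = 21 is not > 26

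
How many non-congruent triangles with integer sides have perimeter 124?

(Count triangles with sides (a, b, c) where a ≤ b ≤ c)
Let a ≤ b ≤ c with a + b + c = 124. The only binding inequality is a + b > c, i.e. 124 − c > c, so c < 124/2; and c ≥ 124/3 since c is the largest side.
So 42 ≤ c ≤ 61. For each c, b runs from ⌈(124 − c)/2⌉ up to c (then a = 124 − b − c satisfies 1 ≤ a ≤ b automatically), giving c − ⌈(124 − c)/2⌉ + 1 choices.
Summing over c: 2 + 3 + 5 + 6 + … + 29 + 30  (20 terms, c = 42, …, 61) = 320
Check (closed form: nearest integer to p²/48 for even p, (p+3)²/48 for odd p): 124²/48 = 15376/48 ≈ 320.33 → 320

320 triangles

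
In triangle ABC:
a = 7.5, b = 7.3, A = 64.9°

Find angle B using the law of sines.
a/sin(A) = b/sin(B)  ⇒  sin(B) = b·sin(A)/a = 7.3·sin(64.9°)/7.5
sin(64.9°) ≈ 0.905569
sin(B) ≈ 7.3·0.905569/7.5 ≈ 6.61065/7.5 ≈ 0.88142
B = arcsin(0.88142) ≈ 61.8142°
(Since b ≤ a we need B ≤ A, so the obtuse alternative 180° − 61.8142° ≈ 118.186° is rejected.)

B = 61.81°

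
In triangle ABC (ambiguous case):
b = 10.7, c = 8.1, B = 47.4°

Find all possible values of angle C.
b/sin(B) = c/sin(C)  ⇒  sin(C) = c·sin(B)/b = 8.1·sin(47.4°)/10.7
sin(47.4°) ≈ 0.736097
sin(C) ≈ 8.1·0.736097/10.7 ≈ 5.96239/10.7 ≈ 0.557232
Candidate 1: C₁ = arcsin(0.557232) ≈ 33.8646°  →  A = 180° − 47.4° − 33.8646° ≈ 98.7354° > 0, valid
Candidate 2: C₂ = 180° − C₁ ≈ 146.135°  →  A = 180° − 47.4° − 146.135° ≈ -13.5354° ≤ 0, not a valid triangle

C = 33.86° (one solution)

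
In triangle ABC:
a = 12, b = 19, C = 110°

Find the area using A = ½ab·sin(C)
A = ½·a·b·sin(C) = ½·12·19·sin(110°)
sin(110°) ≈ 0.939693
A ≈ ½·228·0.939693 = 114·0.939693 ≈ 107.125

Area = 107.1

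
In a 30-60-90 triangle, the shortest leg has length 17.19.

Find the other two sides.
In a 30-60-90 triangle the sides are in ratio 1 : √3 : 2 (short leg : long leg : hypotenuse).
Long leg = 17.19·√3 ≈ 17.19·1.73205 ≈ 29.774
Hypotenuse = 2·17.19 = 34.38

Long leg = 17.19√3 = 29.77, Hypotenuse = 34.38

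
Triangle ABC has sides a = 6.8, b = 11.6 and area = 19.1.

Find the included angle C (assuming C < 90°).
Area = ½·a·b·sin(C)  ⇒  sin(C) = 2·Area/(a·b) = 2·19.1/(6.8·11.6) = 38.2/78.88 ≈ 0.48428
C = arcsin(0.48428) ≈ 28.9653° (taking the acute solution since C < 90°)

C = 28.97°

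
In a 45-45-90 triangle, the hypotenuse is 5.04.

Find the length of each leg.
In a 45-45-90 triangle hypotenuse = leg·√2, so leg = hypotenuse/√2.
Leg = 5.04/√2 ≈ 5.04/1.41421 ≈ 3.56382

Each leg = 3.564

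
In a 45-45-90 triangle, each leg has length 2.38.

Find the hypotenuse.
In a 45-45-90 triangle the sides are in ratio 1 : 1 : √2, so hypotenuse = leg·√2.
Hypotenuse = 2.38·√2 ≈ 2.38·1.41421 ≈ 3.36583

Hypotenuse = 2.38√2 = 3.366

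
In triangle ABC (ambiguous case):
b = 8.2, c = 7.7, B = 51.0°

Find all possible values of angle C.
b/sin(B) = c/sin(C)  ⇒  sin(C) = c·sin(B)/b = 7.7·sin(51.0°)/8.2
sin(51.0°) ≈ 0.777146
sin(C) ≈ 7.7·0.777146/8.2 ≈ 5.98402/8.2 ≈ 0.729759
Candidate 1: C₁ = arcsin(0.729759) ≈ 46.8662°  →  A = 180° − 51.0° − 46.8662° ≈ 82.1338° > 0, valid
Candidate 2: C₂ = 180° − C₁ ≈ 133.134°  →  A = 180° − 51.0° − 133.134° ≈ -4.1338° ≤ 0, not a valid triangle

C = 46.87° (one solution)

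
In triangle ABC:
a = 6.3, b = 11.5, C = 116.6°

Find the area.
Two sides and the included angle (SAS): A = ½·a·b·sin(C) = ½·6.3·11.5·sin(116.6°)
sin(116.6°) ≈ 0.894154
A ≈ ½·72.45·0.894154 = 36.225·0.894154 ≈ 32.3907

Area = 32.39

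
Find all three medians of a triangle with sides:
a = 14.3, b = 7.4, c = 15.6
Median formula: m_a = ½√(2b² + 2c² − a²) (and cyclically). a² = 204.49, b² = 54.76, c² = 243.36.
m_a = ½√(2·54.76 + 2·243.36 − 204.49) = ½√391.75 ≈ ½·19.7927 ≈ 9.89634
m_b = ½√(2·204.49 + 2·243.36 − 54.76) = ½√840.94 ≈ ½·28.999 ≈ 14.4995
m_c = ½√(2·204.49 + 2·54.76 − 243.36) = ½√275.14 ≈ ½·16.5873 ≈ 8.29367

m_a = 9.896, m_b = 14.5, m_c = 8.294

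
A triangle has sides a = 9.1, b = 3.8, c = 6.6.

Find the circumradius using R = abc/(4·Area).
First find the area with Heron's formula.
s = (9.1 + 3.8 + 6.6)/2 = 9.75
Area = √(s(s−a)(s−b)(s−c)) = √(9.75·0.65·5.95·3.15) ≈ √118.781 ≈ 10.8987
abc = 9.1·3.8·6.6 = 228.228
R = abc/(4·Area) ≈ 228.228/(4·10.8987) = 228.228/43.5946 ≈ 5.23524

R = 5.235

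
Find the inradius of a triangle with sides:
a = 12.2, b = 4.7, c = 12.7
r = Area/s where s is the semi-perimeter.
s = (12.2 + 4.7 + 12.7)/2 = 29.6/2 = 14.8
Area = √(s(s−a)(s−b)(s−c)) = √(14.8·2.6·10.1·2.1) ≈ √816.161 ≈ 28.5685
r ≈ 28.5685/14.8 ≈ 1.93031

r = 1.93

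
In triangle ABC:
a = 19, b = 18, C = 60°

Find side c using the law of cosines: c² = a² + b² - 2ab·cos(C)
c² = 19² + 18² − 2·19·18·cos(60°)
cos(60°) ≈ 0.5
c² ≈ 361 + 324 − 684·(0.5) ≈ 685 − 342 ≈ 343
c ≈ √343 ≈ 18.5203

c = 18.52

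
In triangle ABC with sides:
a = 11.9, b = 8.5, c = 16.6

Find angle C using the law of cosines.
c² = a² + b² − 2ab·cos(C)  ⇒  cos(C) = (a² + b² − c²)/(2ab)
cos(C) = (11.9² + 8.5² − 16.6²)/(2·11.9·8.5) = (141.61 + 72.25 − 275.56)/202.3 = -61.7/202.3 ≈ -0.304993
C = arccos(-0.304993) ≈ 107.758°

C = 107.8°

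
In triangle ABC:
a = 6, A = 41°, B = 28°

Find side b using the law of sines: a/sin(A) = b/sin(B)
a/sin(A) = b/sin(B)  ⇒  b = a·sin(B)/sin(A) = 6·sin(28°)/sin(41°)
sin(28°) ≈ 0.469472, sin(41°) ≈ 0.656059
b ≈ 6·0.469472/0.656059 ≈ 2.81683/0.656059 ≈ 4.29356

b = 4.294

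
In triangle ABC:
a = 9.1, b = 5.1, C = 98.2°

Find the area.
Two sides and the included angle (SAS): A = ½·a·b·sin(C) = ½·9.1·5.1·sin(98.2°)
sin(98.2°) ≈ 0.989776
A ≈ ½·46.41·0.989776 = 23.205·0.989776 ≈ 22.9678

Area = 22.97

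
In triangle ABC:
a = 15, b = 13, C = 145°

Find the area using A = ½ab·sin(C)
A = ½·a·b·sin(C) = ½·15·13·sin(145°)
sin(145°) ≈ 0.573576
A ≈ ½·195·0.573576 = 97.5·0.573576 ≈ 55.9237

Area = 55.92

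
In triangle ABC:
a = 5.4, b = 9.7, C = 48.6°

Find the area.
Two sides and the included angle (SAS): A = ½·a·b·sin(C) = ½·5.4·9.7·sin(48.6°)
sin(48.6°) ≈ 0.750111
A ≈ ½·52.38·0.750111 = 26.19·0.750111 ≈ 19.6454

Area = 19.65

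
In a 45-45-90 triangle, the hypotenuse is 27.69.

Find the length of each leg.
In a 45-45-90 triangle hypotenuse = leg·√2, so leg = hypotenuse/√2.
Leg = 27.69/√2 ≈ 27.69/1.41421 ≈ 19.5798

Each leg = 19.58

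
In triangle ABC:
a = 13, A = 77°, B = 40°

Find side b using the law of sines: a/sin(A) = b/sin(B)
a/sin(A) = b/sin(B)  ⇒  b = a·sin(B)/sin(A) = 13·sin(40°)/sin(77°)
sin(40°) ≈ 0.642788, sin(77°) ≈ 0.97437
b ≈ 13·0.642788/0.97437 ≈ 8.35624/0.97437 ≈ 8.57604

b = 8.576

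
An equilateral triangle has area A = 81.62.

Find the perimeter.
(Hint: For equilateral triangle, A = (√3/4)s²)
A = (√3/4)s²  ⇒  s² = 4A/√3 = 4·81.62/√3 = 326.48/1.73205 ≈ 188.493
s ≈ √188.493 ≈ 13.7293
Perimeter = 3s ≈ 3·13.7293 ≈ 41.1879

Perimeter = 41.19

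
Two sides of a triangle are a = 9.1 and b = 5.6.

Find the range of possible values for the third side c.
Triangle inequality: |a − b| < c < a + b
|a − b| = |9.1 − 5.6| = 3.5
a + b = 9.1 + 5.6 = 14.7

3.5 < c < 14.7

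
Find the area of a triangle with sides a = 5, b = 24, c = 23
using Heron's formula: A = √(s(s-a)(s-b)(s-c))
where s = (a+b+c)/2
s = (5 + 24 + 23)/2 = 52/2 = 26
s − a = 21, s − b = 2, s − c = 3
s(s−a)(s−b)(s−c) = 26·21·2·3 = 3276
Area = √3276 ≈ 57.2364

s = 26.0, Area = 57.24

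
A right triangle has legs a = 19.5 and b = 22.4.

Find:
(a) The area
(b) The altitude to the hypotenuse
(a) The legs are perpendicular, so Area = ½·a·b = ½·19.5·22.4 = ½·436.8 = 218.4
(b) Hypotenuse c = √(a² + b²) = √(380.25 + 501.76) = √882.01 ≈ 29.6987
    Area = ½·c·h_c  ⇒  h_c = 2·Area/c = 436.8/29.6987 ≈ 14.7077

Area = 218.4, h_c = 14.71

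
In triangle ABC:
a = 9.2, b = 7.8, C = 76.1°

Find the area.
Two sides and the included angle (SAS): A = ½·a·b·sin(C) = ½·9.2·7.8·sin(76.1°)
sin(76.1°) ≈ 0.970716
A ≈ ½·71.76·0.970716 = 35.88·0.970716 ≈ 34.8293

Area = 34.83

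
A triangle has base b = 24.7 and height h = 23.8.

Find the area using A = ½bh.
A = ½·b·h = ½·24.7·23.8 = ½·587.86 = 293.93

Area = 293.93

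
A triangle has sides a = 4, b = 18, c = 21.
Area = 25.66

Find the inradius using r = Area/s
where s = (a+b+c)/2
s = (4 + 18 + 21)/2 = 43/2 = 21.5
r = Area/s = 25.66/21.5 ≈ 1.19349

r = 1.193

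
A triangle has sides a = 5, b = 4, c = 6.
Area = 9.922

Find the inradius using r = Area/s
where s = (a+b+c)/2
s = (5 + 4 + 6)/2 = 15/2 = 7.5
r = Area/s = 9.922/7.5 ≈ 1.32293

r = 1.323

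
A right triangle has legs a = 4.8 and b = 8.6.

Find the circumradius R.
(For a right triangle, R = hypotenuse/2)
Hypotenuse c = √(a² + b²) = √(23.04 + 73.96) = √97 ≈ 9.84886
R = c/2 ≈ 9.84886/2 ≈ 4.92443

R = 4.924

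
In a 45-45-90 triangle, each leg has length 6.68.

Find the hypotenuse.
In a 45-45-90 triangle the sides are in ratio 1 : 1 : √2, so hypotenuse = leg·√2.
Hypotenuse = 6.68·√2 ≈ 6.68·1.41421 ≈ 9.44695

Hypotenuse = 6.68√2 = 9.447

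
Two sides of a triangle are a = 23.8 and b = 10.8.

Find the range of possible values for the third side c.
Triangle inequality: |a − b| < c < a + b
|a − b| = |23.8 − 10.8| = 13
a + b = 23.8 + 10.8 = 34.6

13 < c < 34.6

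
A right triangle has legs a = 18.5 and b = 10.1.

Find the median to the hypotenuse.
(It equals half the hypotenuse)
Hypotenuse c = √(a² + b²) = √(342.25 + 102.01) = √444.26 ≈ 21.0775
Median to hypotenuse = c/2 ≈ 21.0775/2 ≈ 10.5387

Median = 10.54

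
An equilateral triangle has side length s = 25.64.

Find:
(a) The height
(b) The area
(a) The height splits the triangle into two 30-60-90 halves: h = s·√3/2 = 25.64·1.73205/2 ≈ 44.4098/2 ≈ 22.2049
(b) Area = (√3/4)·s² = (√3/4)·25.64² = (√3/4)·657.4096 ≈ 0.433013·657.4096 ≈ 284.667

Height = 22.2, Area = 284.7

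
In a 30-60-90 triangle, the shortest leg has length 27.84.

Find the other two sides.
In a 30-60-90 triangle the sides are in ratio 1 : √3 : 2 (short leg : long leg : hypotenuse).
Long leg = 27.84·√3 ≈ 27.84·1.73205 ≈ 48.2203
Hypotenuse = 2·27.84 = 55.68

Long leg = 27.84√3 = 48.22, Hypotenuse = 55.68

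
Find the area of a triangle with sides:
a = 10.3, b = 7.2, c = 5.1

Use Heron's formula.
s = (10.3 + 7.2 + 5.1)/2 = 22.6/2 = 11.3
s − a = 1, s − b = 4.1, s − c = 6.2
s(s−a)(s−b)(s−c) = 11.3·1·4.1·6.2 ≈ 287.246
Area = √287.246 ≈ 16.9483

Area = 16.95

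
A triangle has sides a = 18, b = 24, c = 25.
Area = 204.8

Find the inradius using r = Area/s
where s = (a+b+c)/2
s = (18 + 24 + 25)/2 = 67/2 = 33.5
r = Area/s = 204.8/33.5 ≈ 6.11343

r = 6.113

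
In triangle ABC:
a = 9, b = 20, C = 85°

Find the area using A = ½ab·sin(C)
A = ½·a·b·sin(C) = ½·9·20·sin(85°)
sin(85°) ≈ 0.996195
A ≈ ½·180·0.996195 = 90·0.996195 ≈ 89.6575

Area = 89.66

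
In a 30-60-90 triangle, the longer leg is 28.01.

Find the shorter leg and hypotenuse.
In a 30-60-90 triangle the sides are in ratio 1 : √3 : 2, so short leg = long leg/√3 and hypotenuse = 2·(short leg).
Short leg = 28.01/√3 ≈ 28.01/1.73205 ≈ 16.1716
Hypotenuse = 2·16.1716 ≈ 32.3432

Short leg = 16.17, Hypotenuse = 32.34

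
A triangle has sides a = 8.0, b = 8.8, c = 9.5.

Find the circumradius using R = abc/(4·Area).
First find the area with Heron's formula.
s = (8.0 + 8.8 + 9.5)/2 = 13.15
Area = √(s(s−a)(s−b)(s−c)) = √(13.15·5.15·4.35·3.65) ≈ √1075.26 ≈ 32.7912
abc = 8.0·8.8·9.5 = 668.8
R = abc/(4·Area) ≈ 668.8/(4·32.7912) = 668.8/131.165 ≈ 5.09893

R = 5.099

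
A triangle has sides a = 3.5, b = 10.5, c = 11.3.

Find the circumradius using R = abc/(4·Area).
First find the area with Heron's formula.
s = (3.5 + 10.5 + 11.3)/2 = 12.65
Area = √(s(s−a)(s−b)(s−c)) = √(12.65·9.15·2.15·1.35) ≈ √335.957 ≈ 18.3291
abc = 3.5·10.5·11.3 = 415.275
R = abc/(4·Area) ≈ 415.275/(4·18.3291) = 415.275/73.3165 ≈ 5.66414

R = 5.664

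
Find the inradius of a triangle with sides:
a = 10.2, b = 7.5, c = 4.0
r = Area/s where s is the semi-perimeter.
s = (10.2 + 7.5 + 4.0)/2 = 21.7/2 = 10.85
Area = √(s(s−a)(s−b)(s−c)) = √(10.85·0.65·3.35·6.85) ≈ √161.837 ≈ 12.7215
r ≈ 12.7215/10.85 ≈ 1.17249

r = 1.172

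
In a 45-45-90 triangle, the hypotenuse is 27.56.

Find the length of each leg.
In a 45-45-90 triangle hypotenuse = leg·√2, so leg = hypotenuse/√2.
Leg = 27.56/√2 ≈ 27.56/1.41421 ≈ 19.4879

Each leg = 19.49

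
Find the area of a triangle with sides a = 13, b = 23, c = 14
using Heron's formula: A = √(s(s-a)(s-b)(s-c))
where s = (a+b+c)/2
s = (13 + 23 + 14)/2 = 50/2 = 25
s − a = 12, s − b = 2, s − c = 11
s(s−a)(s−b)(s−c) = 25·12·2·11 = 6600
Area = √6600 ≈ 81.2404

s = 25.0, Area = 81.24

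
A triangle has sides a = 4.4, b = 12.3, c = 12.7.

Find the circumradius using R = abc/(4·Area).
First find the area with Heron's formula.
s = (4.4 + 12.3 + 12.7)/2 = 14.7
Area = √(s(s−a)(s−b)(s−c)) = √(14.7·10.3·2.4·2) ≈ √726.768 ≈ 26.9586
abc = 4.4·12.3·12.7 = 687.324
R = abc/(4·Area) ≈ 687.324/(4·26.9586) = 687.324/107.835 ≈ 6.37388

R = 6.374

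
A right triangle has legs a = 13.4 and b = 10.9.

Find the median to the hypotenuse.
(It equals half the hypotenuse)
Hypotenuse c = √(a² + b²) = √(179.56 + 118.81) = √298.37 ≈ 17.2734
Median to hypotenuse = c/2 ≈ 17.2734/2 ≈ 8.63669

Median = 8.637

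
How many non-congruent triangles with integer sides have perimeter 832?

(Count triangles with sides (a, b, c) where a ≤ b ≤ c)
Let a ≤ b ≤ c with a + b + c = 832. The only binding inequality is a + b > c, i.e. 832 − c > c, so c < 832/2; and c ≥ 832/3 since c is the largest side.
So 278 ≤ c ≤ 415. For each c, b runs from ⌈(832 − c)/2⌉ up to c (then a = 832 − b − c satisfies 1 ≤ a ≤ b automatically), giving c − ⌈(832 − c)/2⌉ + 1 choices.
Summing over c: 2 + 3 + 5 + 6 + … + 206 + 207  (138 terms, c = 278, …, 415) = 14421
Check (closed form: nearest integer to p²/48 for even p, (p+3)²/48 for odd p): 832²/48 = 692224/48 ≈ 14421.33 → 14421

14421 triangles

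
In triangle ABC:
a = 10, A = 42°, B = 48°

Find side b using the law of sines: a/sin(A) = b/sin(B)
a/sin(A) = b/sin(B)  ⇒  b = a·sin(B)/sin(A) = 10·sin(48°)/sin(42°)
sin(48°) ≈ 0.743145, sin(42°) ≈ 0.669131
b ≈ 10·0.743145/0.669131 ≈ 7.43145/0.669131 ≈ 11.1061

b = 11.11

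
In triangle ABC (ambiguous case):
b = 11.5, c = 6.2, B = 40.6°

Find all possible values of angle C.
b/sin(B) = c/sin(C)  ⇒  sin(C) = c·sin(B)/b = 6.2·sin(40.6°)/11.5
sin(40.6°) ≈ 0.650774
sin(C) ≈ 6.2·0.650774/11.5 ≈ 4.0348/11.5 ≈ 0.350852
Candidate 1: C₁ = arcsin(0.350852) ≈ 20.5394°  →  A = 180° − 40.6° − 20.5394° ≈ 118.861° > 0, valid
Candidate 2: C₂ = 180° − C₁ ≈ 159.461°  →  A = 180° − 40.6° − 159.461° ≈ -20.0606° ≤ 0, not a valid triangle

C = 20.54° (one solution)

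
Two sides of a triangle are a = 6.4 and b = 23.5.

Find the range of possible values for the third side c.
Triangle inequality: |a − b| < c < a + b
|a − b| = |6.4 − 23.5| = 17.1
a + b = 6.4 + 23.5 = 29.9

17.1 < c < 29.9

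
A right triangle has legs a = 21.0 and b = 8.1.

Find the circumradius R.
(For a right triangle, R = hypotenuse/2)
Hypotenuse c = √(a² + b²) = √(441 + 65.61) = √506.61 ≈ 22.508
R = c/2 ≈ 22.508/2 ≈ 11.254

R = 11.25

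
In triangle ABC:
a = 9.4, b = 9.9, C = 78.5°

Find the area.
Two sides and the included angle (SAS): A = ½·a·b·sin(C) = ½·9.4·9.9·sin(78.5°)
sin(78.5°) ≈ 0.979925
A ≈ ½·93.06·0.979925 = 46.53·0.979925 ≈ 45.5959

Area = 45.6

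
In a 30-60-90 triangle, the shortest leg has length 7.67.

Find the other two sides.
In a 30-60-90 triangle the sides are in ratio 1 : √3 : 2 (short leg : long leg : hypotenuse).
Long leg = 7.67·√3 ≈ 7.67·1.73205 ≈ 13.2848
Hypotenuse = 2·7.67 = 15.34

Long leg = 7.67√3 = 13.28, Hypotenuse = 15.34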